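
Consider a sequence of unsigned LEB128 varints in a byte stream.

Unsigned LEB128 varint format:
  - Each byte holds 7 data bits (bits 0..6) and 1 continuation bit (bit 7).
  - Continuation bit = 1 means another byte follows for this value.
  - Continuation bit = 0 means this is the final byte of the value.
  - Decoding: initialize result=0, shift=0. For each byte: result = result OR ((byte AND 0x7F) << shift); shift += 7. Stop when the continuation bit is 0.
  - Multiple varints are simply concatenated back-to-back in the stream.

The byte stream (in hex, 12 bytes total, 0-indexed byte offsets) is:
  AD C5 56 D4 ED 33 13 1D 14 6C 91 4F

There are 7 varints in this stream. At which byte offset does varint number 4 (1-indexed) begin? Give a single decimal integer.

  byte[0]=0xAD cont=1 payload=0x2D=45: acc |= 45<<0 -> acc=45 shift=7
  byte[1]=0xC5 cont=1 payload=0x45=69: acc |= 69<<7 -> acc=8877 shift=14
  byte[2]=0x56 cont=0 payload=0x56=86: acc |= 86<<14 -> acc=1417901 shift=21 [end]
Varint 1: bytes[0:3] = AD C5 56 -> value 1417901 (3 byte(s))
  byte[3]=0xD4 cont=1 payload=0x54=84: acc |= 84<<0 -> acc=84 shift=7
  byte[4]=0xED cont=1 payload=0x6D=109: acc |= 109<<7 -> acc=14036 shift=14
  byte[5]=0x33 cont=0 payload=0x33=51: acc |= 51<<14 -> acc=849620 shift=21 [end]
Varint 2: bytes[3:6] = D4 ED 33 -> value 849620 (3 byte(s))
  byte[6]=0x13 cont=0 payload=0x13=19: acc |= 19<<0 -> acc=19 shift=7 [end]
Varint 3: bytes[6:7] = 13 -> value 19 (1 byte(s))
  byte[7]=0x1D cont=0 payload=0x1D=29: acc |= 29<<0 -> acc=29 shift=7 [end]
Varint 4: bytes[7:8] = 1D -> value 29 (1 byte(s))
  byte[8]=0x14 cont=0 payload=0x14=20: acc |= 20<<0 -> acc=20 shift=7 [end]
Varint 5: bytes[8:9] = 14 -> value 20 (1 byte(s))
  byte[9]=0x6C cont=0 payload=0x6C=108: acc |= 108<<0 -> acc=108 shift=7 [end]
Varint 6: bytes[9:10] = 6C -> value 108 (1 byte(s))
  byte[10]=0x91 cont=1 payload=0x11=17: acc |= 17<<0 -> acc=17 shift=7
  byte[11]=0x4F cont=0 payload=0x4F=79: acc |= 79<<7 -> acc=10129 shift=14 [end]
Varint 7: bytes[10:12] = 91 4F -> value 10129 (2 byte(s))

Answer: 7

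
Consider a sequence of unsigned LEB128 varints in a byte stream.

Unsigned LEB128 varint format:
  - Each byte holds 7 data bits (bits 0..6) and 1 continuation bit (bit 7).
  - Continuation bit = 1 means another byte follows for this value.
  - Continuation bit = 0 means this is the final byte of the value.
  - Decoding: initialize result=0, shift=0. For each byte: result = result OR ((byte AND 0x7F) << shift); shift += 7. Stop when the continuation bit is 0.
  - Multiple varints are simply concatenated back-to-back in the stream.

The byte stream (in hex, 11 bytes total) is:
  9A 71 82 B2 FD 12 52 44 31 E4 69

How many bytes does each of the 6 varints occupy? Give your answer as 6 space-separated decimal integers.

  byte[0]=0x9A cont=1 payload=0x1A=26: acc |= 26<<0 -> acc=26 shift=7
  byte[1]=0x71 cont=0 payload=0x71=113: acc |= 113<<7 -> acc=14490 shift=14 [end]
Varint 1: bytes[0:2] = 9A 71 -> value 14490 (2 byte(s))
  byte[2]=0x82 cont=1 payload=0x02=2: acc |= 2<<0 -> acc=2 shift=7
  byte[3]=0xB2 cont=1 payload=0x32=50: acc |= 50<<7 -> acc=6402 shift=14
  byte[4]=0xFD cont=1 payload=0x7D=125: acc |= 125<<14 -> acc=2054402 shift=21
  byte[5]=0x12 cont=0 payload=0x12=18: acc |= 18<<21 -> acc=39803138 shift=28 [end]
Varint 2: bytes[2:6] = 82 B2 FD 12 -> value 39803138 (4 byte(s))
  byte[6]=0x52 cont=0 payload=0x52=82: acc |= 82<<0 -> acc=82 shift=7 [end]
Varint 3: bytes[6:7] = 52 -> value 82 (1 byte(s))
  byte[7]=0x44 cont=0 payload=0x44=68: acc |= 68<<0 -> acc=68 shift=7 [end]
Varint 4: bytes[7:8] = 44 -> value 68 (1 byte(s))
  byte[8]=0x31 cont=0 payload=0x31=49: acc |= 49<<0 -> acc=49 shift=7 [end]
Varint 5: bytes[8:9] = 31 -> value 49 (1 byte(s))
  byte[9]=0xE4 cont=1 payload=0x64=100: acc |= 100<<0 -> acc=100 shift=7
  byte[10]=0x69 cont=0 payload=0x69=105: acc |= 105<<7 -> acc=13540 shift=14 [end]
Varint 6: bytes[9:11] = E4 69 -> value 13540 (2 byte(s))

Answer: 2 4 1 1 1 2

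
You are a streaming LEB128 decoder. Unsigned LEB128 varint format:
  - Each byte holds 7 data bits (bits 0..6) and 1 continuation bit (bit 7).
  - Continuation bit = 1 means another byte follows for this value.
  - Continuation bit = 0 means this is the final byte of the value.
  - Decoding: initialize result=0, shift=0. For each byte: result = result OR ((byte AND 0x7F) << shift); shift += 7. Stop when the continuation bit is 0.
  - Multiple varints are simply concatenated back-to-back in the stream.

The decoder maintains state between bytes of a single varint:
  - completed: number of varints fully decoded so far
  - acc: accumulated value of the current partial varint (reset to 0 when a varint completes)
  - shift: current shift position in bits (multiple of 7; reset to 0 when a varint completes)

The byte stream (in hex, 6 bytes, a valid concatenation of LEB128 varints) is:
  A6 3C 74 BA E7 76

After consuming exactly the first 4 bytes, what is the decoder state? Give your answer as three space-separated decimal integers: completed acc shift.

Answer: 2 58 7

Derivation:
byte[0]=0xA6 cont=1 payload=0x26: acc |= 38<<0 -> completed=0 acc=38 shift=7
byte[1]=0x3C cont=0 payload=0x3C: varint #1 complete (value=7718); reset -> completed=1 acc=0 shift=0
byte[2]=0x74 cont=0 payload=0x74: varint #2 complete (value=116); reset -> completed=2 acc=0 shift=0
byte[3]=0xBA cont=1 payload=0x3A: acc |= 58<<0 -> completed=2 acc=58 shift=7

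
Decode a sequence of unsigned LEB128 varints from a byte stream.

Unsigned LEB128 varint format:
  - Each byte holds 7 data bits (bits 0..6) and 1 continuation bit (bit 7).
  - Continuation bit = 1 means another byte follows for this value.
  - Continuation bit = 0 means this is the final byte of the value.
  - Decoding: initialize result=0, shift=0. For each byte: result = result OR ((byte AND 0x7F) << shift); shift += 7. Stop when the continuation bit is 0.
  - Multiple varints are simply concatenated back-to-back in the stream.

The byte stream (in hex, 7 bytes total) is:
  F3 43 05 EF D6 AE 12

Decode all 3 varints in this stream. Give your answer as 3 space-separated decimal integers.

Answer: 8691 5 38513519

Derivation:
  byte[0]=0xF3 cont=1 payload=0x73=115: acc |= 115<<0 -> acc=115 shift=7
  byte[1]=0x43 cont=0 payload=0x43=67: acc |= 67<<7 -> acc=8691 shift=14 [end]
Varint 1: bytes[0:2] = F3 43 -> value 8691 (2 byte(s))
  byte[2]=0x05 cont=0 payload=0x05=5: acc |= 5<<0 -> acc=5 shift=7 [end]
Varint 2: bytes[2:3] = 05 -> value 5 (1 byte(s))
  byte[3]=0xEF cont=1 payload=0x6F=111: acc |= 111<<0 -> acc=111 shift=7
  byte[4]=0xD6 cont=1 payload=0x56=86: acc |= 86<<7 -> acc=11119 shift=14
  byte[5]=0xAE cont=1 payload=0x2E=46: acc |= 46<<14 -> acc=764783 shift=21
  byte[6]=0x12 cont=0 payload=0x12=18: acc |= 18<<21 -> acc=38513519 shift=28 [end]
Varint 3: bytes[3:7] = EF D6 AE 12 -> value 38513519 (4 byte(s))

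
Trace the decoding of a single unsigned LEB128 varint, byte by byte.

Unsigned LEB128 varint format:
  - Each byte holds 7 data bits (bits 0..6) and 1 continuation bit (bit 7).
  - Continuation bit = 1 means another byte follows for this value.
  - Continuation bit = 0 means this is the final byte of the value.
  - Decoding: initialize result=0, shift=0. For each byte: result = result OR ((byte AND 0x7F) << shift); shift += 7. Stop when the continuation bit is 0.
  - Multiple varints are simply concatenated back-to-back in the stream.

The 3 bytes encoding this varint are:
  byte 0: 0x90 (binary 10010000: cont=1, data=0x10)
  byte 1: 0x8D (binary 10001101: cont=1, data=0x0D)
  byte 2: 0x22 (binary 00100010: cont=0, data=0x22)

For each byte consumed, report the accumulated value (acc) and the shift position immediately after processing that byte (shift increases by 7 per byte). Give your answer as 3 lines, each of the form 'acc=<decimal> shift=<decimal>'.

Answer: acc=16 shift=7
acc=1680 shift=14
acc=558736 shift=21

Derivation:
byte 0=0x90: payload=0x10=16, contrib = 16<<0 = 16; acc -> 16, shift -> 7
byte 1=0x8D: payload=0x0D=13, contrib = 13<<7 = 1664; acc -> 1680, shift -> 14
byte 2=0x22: payload=0x22=34, contrib = 34<<14 = 557056; acc -> 558736, shift -> 21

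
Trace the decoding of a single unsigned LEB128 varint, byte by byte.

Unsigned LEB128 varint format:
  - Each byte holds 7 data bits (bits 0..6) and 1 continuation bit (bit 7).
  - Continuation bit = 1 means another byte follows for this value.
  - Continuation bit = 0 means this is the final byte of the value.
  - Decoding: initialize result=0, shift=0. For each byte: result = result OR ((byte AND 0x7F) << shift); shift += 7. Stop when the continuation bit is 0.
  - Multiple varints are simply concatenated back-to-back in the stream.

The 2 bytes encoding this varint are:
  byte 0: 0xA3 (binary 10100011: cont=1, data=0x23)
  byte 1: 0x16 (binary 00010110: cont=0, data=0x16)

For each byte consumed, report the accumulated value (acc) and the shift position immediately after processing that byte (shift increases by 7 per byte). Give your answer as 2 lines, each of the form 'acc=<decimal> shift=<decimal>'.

Answer: acc=35 shift=7
acc=2851 shift=14

Derivation:
byte 0=0xA3: payload=0x23=35, contrib = 35<<0 = 35; acc -> 35, shift -> 7
byte 1=0x16: payload=0x16=22, contrib = 22<<7 = 2816; acc -> 2851, shift -> 14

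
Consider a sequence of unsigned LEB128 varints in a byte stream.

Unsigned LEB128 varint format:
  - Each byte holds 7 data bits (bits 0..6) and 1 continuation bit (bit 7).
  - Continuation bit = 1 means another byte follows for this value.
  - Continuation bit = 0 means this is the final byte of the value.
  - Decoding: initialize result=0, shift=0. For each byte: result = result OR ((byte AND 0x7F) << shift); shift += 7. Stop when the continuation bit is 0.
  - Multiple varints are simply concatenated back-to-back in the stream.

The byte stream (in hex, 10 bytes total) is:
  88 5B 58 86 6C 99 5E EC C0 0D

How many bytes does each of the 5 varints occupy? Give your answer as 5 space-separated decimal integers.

  byte[0]=0x88 cont=1 payload=0x08=8: acc |= 8<<0 -> acc=8 shift=7
  byte[1]=0x5B cont=0 payload=0x5B=91: acc |= 91<<7 -> acc=11656 shift=14 [end]
Varint 1: bytes[0:2] = 88 5B -> value 11656 (2 byte(s))
  byte[2]=0x58 cont=0 payload=0x58=88: acc |= 88<<0 -> acc=88 shift=7 [end]
Varint 2: bytes[2:3] = 58 -> value 88 (1 byte(s))
  byte[3]=0x86 cont=1 payload=0x06=6: acc |= 6<<0 -> acc=6 shift=7
  byte[4]=0x6C cont=0 payload=0x6C=108: acc |= 108<<7 -> acc=13830 shift=14 [end]
Varint 3: bytes[3:5] = 86 6C -> value 13830 (2 byte(s))
  byte[5]=0x99 cont=1 payload=0x19=25: acc |= 25<<0 -> acc=25 shift=7
  byte[6]=0x5E cont=0 payload=0x5E=94: acc |= 94<<7 -> acc=12057 shift=14 [end]
Varint 4: bytes[5:7] = 99 5E -> value 12057 (2 byte(s))
  byte[7]=0xEC cont=1 payload=0x6C=108: acc |= 108<<0 -> acc=108 shift=7
  byte[8]=0xC0 cont=1 payload=0x40=64: acc |= 64<<7 -> acc=8300 shift=14
  byte[9]=0x0D cont=0 payload=0x0D=13: acc |= 13<<14 -> acc=221292 shift=21 [end]
Varint 5: bytes[7:10] = EC C0 0D -> value 221292 (3 byte(s))

Answer: 2 1 2 2 3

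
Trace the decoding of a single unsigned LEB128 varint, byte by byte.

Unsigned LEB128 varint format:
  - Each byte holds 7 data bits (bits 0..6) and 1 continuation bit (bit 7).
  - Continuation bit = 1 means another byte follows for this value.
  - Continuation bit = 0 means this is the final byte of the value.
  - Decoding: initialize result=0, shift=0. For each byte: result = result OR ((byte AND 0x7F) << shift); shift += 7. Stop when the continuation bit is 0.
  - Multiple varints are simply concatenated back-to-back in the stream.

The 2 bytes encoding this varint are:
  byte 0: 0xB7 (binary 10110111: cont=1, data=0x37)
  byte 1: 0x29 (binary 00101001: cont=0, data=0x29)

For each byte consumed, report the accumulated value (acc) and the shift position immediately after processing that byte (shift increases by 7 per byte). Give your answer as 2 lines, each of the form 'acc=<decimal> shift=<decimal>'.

Answer: acc=55 shift=7
acc=5303 shift=14

Derivation:
byte 0=0xB7: payload=0x37=55, contrib = 55<<0 = 55; acc -> 55, shift -> 7
byte 1=0x29: payload=0x29=41, contrib = 41<<7 = 5248; acc -> 5303, shift -> 14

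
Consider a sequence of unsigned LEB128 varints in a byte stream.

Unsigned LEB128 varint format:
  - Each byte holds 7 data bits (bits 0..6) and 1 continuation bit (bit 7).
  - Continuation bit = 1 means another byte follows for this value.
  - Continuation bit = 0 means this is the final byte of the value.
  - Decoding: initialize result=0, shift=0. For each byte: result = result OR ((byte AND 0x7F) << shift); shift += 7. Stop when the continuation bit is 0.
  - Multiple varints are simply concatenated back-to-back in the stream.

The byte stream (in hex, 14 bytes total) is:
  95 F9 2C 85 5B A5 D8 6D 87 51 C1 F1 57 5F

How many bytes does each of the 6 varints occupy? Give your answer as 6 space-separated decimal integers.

Answer: 3 2 3 2 3 1

Derivation:
  byte[0]=0x95 cont=1 payload=0x15=21: acc |= 21<<0 -> acc=21 shift=7
  byte[1]=0xF9 cont=1 payload=0x79=121: acc |= 121<<7 -> acc=15509 shift=14
  byte[2]=0x2C cont=0 payload=0x2C=44: acc |= 44<<14 -> acc=736405 shift=21 [end]
Varint 1: bytes[0:3] = 95 F9 2C -> value 736405 (3 byte(s))
  byte[3]=0x85 cont=1 payload=0x05=5: acc |= 5<<0 -> acc=5 shift=7
  byte[4]=0x5B cont=0 payload=0x5B=91: acc |= 91<<7 -> acc=11653 shift=14 [end]
Varint 2: bytes[3:5] = 85 5B -> value 11653 (2 byte(s))
  byte[5]=0xA5 cont=1 payload=0x25=37: acc |= 37<<0 -> acc=37 shift=7
  byte[6]=0xD8 cont=1 payload=0x58=88: acc |= 88<<7 -> acc=11301 shift=14
  byte[7]=0x6D cont=0 payload=0x6D=109: acc |= 109<<14 -> acc=1797157 shift=21 [end]
Varint 3: bytes[5:8] = A5 D8 6D -> value 1797157 (3 byte(s))
  byte[8]=0x87 cont=1 payload=0x07=7: acc |= 7<<0 -> acc=7 shift=7
  byte[9]=0x51 cont=0 payload=0x51=81: acc |= 81<<7 -> acc=10375 shift=14 [end]
Varint 4: bytes[8:10] = 87 51 -> value 10375 (2 byte(s))
  byte[10]=0xC1 cont=1 payload=0x41=65: acc |= 65<<0 -> acc=65 shift=7
  byte[11]=0xF1 cont=1 payload=0x71=113: acc |= 113<<7 -> acc=14529 shift=14
  byte[12]=0x57 cont=0 payload=0x57=87: acc |= 87<<14 -> acc=1439937 shift=21 [end]
Varint 5: bytes[10:13] = C1 F1 57 -> value 1439937 (3 byte(s))
  byte[13]=0x5F cont=0 payload=0x5F=95: acc |= 95<<0 -> acc=95 shift=7 [end]
Varint 6: bytes[13:14] = 5F -> value 95 (1 byte(s))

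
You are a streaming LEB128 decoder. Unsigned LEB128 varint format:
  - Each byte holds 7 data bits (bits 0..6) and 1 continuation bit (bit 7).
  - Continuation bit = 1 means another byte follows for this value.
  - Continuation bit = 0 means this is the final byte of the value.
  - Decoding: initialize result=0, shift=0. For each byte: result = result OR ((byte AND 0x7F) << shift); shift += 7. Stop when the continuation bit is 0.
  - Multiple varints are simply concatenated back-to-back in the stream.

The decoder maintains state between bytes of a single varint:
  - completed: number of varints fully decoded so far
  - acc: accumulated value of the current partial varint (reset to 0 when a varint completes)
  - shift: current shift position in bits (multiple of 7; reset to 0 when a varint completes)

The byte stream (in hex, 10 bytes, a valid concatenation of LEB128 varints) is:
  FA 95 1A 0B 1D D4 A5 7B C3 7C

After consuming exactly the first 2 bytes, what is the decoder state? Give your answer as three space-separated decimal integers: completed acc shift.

Answer: 0 2810 14

Derivation:
byte[0]=0xFA cont=1 payload=0x7A: acc |= 122<<0 -> completed=0 acc=122 shift=7
byte[1]=0x95 cont=1 payload=0x15: acc |= 21<<7 -> completed=0 acc=2810 shift=14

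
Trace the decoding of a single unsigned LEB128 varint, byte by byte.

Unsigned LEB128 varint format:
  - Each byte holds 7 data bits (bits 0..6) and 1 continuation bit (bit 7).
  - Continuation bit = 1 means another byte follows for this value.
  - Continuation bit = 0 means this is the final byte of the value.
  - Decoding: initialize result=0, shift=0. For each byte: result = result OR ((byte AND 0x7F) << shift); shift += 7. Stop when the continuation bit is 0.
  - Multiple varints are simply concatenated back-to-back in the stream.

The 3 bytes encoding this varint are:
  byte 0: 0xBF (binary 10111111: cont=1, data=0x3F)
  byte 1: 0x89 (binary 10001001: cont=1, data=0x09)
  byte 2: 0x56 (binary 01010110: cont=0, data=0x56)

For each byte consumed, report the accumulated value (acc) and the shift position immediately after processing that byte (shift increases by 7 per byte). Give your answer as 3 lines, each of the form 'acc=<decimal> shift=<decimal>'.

Answer: acc=63 shift=7
acc=1215 shift=14
acc=1410239 shift=21

Derivation:
byte 0=0xBF: payload=0x3F=63, contrib = 63<<0 = 63; acc -> 63, shift -> 7
byte 1=0x89: payload=0x09=9, contrib = 9<<7 = 1152; acc -> 1215, shift -> 14
byte 2=0x56: payload=0x56=86, contrib = 86<<14 = 1409024; acc -> 1410239, shift -> 21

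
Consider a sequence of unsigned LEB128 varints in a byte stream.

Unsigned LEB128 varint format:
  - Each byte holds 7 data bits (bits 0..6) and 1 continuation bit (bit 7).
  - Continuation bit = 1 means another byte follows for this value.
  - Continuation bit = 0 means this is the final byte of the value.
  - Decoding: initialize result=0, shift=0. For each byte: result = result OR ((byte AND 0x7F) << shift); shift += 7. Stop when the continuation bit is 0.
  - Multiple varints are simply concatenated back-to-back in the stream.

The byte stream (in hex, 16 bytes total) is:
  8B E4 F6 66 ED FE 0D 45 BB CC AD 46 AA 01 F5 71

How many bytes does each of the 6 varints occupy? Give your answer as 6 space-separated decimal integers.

Answer: 4 3 1 4 2 2

Derivation:
  byte[0]=0x8B cont=1 payload=0x0B=11: acc |= 11<<0 -> acc=11 shift=7
  byte[1]=0xE4 cont=1 payload=0x64=100: acc |= 100<<7 -> acc=12811 shift=14
  byte[2]=0xF6 cont=1 payload=0x76=118: acc |= 118<<14 -> acc=1946123 shift=21
  byte[3]=0x66 cont=0 payload=0x66=102: acc |= 102<<21 -> acc=215855627 shift=28 [end]
Varint 1: bytes[0:4] = 8B E4 F6 66 -> value 215855627 (4 byte(s))
  byte[4]=0xED cont=1 payload=0x6D=109: acc |= 109<<0 -> acc=109 shift=7
  byte[5]=0xFE cont=1 payload=0x7E=126: acc |= 126<<7 -> acc=16237 shift=14
  byte[6]=0x0D cont=0 payload=0x0D=13: acc |= 13<<14 -> acc=229229 shift=21 [end]
Varint 2: bytes[4:7] = ED FE 0D -> value 229229 (3 byte(s))
  byte[7]=0x45 cont=0 payload=0x45=69: acc |= 69<<0 -> acc=69 shift=7 [end]
Varint 3: bytes[7:8] = 45 -> value 69 (1 byte(s))
  byte[8]=0xBB cont=1 payload=0x3B=59: acc |= 59<<0 -> acc=59 shift=7
  byte[9]=0xCC cont=1 payload=0x4C=76: acc |= 76<<7 -> acc=9787 shift=14
  byte[10]=0xAD cont=1 payload=0x2D=45: acc |= 45<<14 -> acc=747067 shift=21
  byte[11]=0x46 cont=0 payload=0x46=70: acc |= 70<<21 -> acc=147547707 shift=28 [end]
Varint 4: bytes[8:12] = BB CC AD 46 -> value 147547707 (4 byte(s))
  byte[12]=0xAA cont=1 payload=0x2A=42: acc |= 42<<0 -> acc=42 shift=7
  byte[13]=0x01 cont=0 payload=0x01=1: acc |= 1<<7 -> acc=170 shift=14 [end]
Varint 5: bytes[12:14] = AA 01 -> value 170 (2 byte(s))
  byte[14]=0xF5 cont=1 payload=0x75=117: acc |= 117<<0 -> acc=117 shift=7
  byte[15]=0x71 cont=0 payload=0x71=113: acc |= 113<<7 -> acc=14581 shift=14 [end]
Varint 6: bytes[14:16] = F5 71 -> value 14581 (2 byte(s))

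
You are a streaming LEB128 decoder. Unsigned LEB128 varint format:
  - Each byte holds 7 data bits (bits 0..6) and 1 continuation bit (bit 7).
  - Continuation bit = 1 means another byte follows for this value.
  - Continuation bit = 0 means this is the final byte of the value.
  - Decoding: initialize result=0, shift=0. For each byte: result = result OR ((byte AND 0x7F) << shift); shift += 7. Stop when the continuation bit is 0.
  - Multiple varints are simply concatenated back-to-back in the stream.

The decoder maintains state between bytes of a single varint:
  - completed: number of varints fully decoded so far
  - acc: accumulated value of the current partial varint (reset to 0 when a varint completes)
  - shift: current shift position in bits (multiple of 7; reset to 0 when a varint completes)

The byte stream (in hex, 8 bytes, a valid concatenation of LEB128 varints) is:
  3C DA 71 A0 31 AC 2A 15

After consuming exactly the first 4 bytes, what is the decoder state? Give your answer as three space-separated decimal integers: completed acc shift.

byte[0]=0x3C cont=0 payload=0x3C: varint #1 complete (value=60); reset -> completed=1 acc=0 shift=0
byte[1]=0xDA cont=1 payload=0x5A: acc |= 90<<0 -> completed=1 acc=90 shift=7
byte[2]=0x71 cont=0 payload=0x71: varint #2 complete (value=14554); reset -> completed=2 acc=0 shift=0
byte[3]=0xA0 cont=1 payload=0x20: acc |= 32<<0 -> completed=2 acc=32 shift=7

Answer: 2 32 7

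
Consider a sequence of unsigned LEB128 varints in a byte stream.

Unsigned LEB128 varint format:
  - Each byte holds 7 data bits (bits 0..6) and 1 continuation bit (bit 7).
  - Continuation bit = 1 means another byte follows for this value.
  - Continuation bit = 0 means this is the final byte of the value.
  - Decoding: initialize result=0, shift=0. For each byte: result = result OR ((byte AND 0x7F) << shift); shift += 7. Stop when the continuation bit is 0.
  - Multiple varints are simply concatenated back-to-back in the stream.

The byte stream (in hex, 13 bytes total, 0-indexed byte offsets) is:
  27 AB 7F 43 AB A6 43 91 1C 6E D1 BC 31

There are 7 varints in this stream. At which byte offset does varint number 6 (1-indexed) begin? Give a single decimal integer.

  byte[0]=0x27 cont=0 payload=0x27=39: acc |= 39<<0 -> acc=39 shift=7 [end]
Varint 1: bytes[0:1] = 27 -> value 39 (1 byte(s))
  byte[1]=0xAB cont=1 payload=0x2B=43: acc |= 43<<0 -> acc=43 shift=7
  byte[2]=0x7F cont=0 payload=0x7F=127: acc |= 127<<7 -> acc=16299 shift=14 [end]
Varint 2: bytes[1:3] = AB 7F -> value 16299 (2 byte(s))
  byte[3]=0x43 cont=0 payload=0x43=67: acc |= 67<<0 -> acc=67 shift=7 [end]
Varint 3: bytes[3:4] = 43 -> value 67 (1 byte(s))
  byte[4]=0xAB cont=1 payload=0x2B=43: acc |= 43<<0 -> acc=43 shift=7
  byte[5]=0xA6 cont=1 payload=0x26=38: acc |= 38<<7 -> acc=4907 shift=14
  byte[6]=0x43 cont=0 payload=0x43=67: acc |= 67<<14 -> acc=1102635 shift=21 [end]
Varint 4: bytes[4:7] = AB A6 43 -> value 1102635 (3 byte(s))
  byte[7]=0x91 cont=1 payload=0x11=17: acc |= 17<<0 -> acc=17 shift=7
  byte[8]=0x1C cont=0 payload=0x1C=28: acc |= 28<<7 -> acc=3601 shift=14 [end]
Varint 5: bytes[7:9] = 91 1C -> value 3601 (2 byte(s))
  byte[9]=0x6E cont=0 payload=0x6E=110: acc |= 110<<0 -> acc=110 shift=7 [end]
Varint 6: bytes[9:10] = 6E -> value 110 (1 byte(s))
  byte[10]=0xD1 cont=1 payload=0x51=81: acc |= 81<<0 -> acc=81 shift=7
  byte[11]=0xBC cont=1 payload=0x3C=60: acc |= 60<<7 -> acc=7761 shift=14
  byte[12]=0x31 cont=0 payload=0x31=49: acc |= 49<<14 -> acc=810577 shift=21 [end]
Varint 7: bytes[10:13] = D1 BC 31 -> value 810577 (3 byte(s))

Answer: 9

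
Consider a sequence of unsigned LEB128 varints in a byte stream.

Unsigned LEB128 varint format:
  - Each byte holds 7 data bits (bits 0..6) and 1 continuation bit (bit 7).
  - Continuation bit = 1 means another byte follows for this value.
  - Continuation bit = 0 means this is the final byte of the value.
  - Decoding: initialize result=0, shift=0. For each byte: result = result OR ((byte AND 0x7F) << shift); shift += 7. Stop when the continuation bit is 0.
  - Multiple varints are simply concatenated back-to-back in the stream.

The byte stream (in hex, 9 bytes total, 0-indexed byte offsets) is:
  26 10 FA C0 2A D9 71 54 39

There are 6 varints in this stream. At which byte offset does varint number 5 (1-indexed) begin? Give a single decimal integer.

  byte[0]=0x26 cont=0 payload=0x26=38: acc |= 38<<0 -> acc=38 shift=7 [end]
Varint 1: bytes[0:1] = 26 -> value 38 (1 byte(s))
  byte[1]=0x10 cont=0 payload=0x10=16: acc |= 16<<0 -> acc=16 shift=7 [end]
Varint 2: bytes[1:2] = 10 -> value 16 (1 byte(s))
  byte[2]=0xFA cont=1 payload=0x7A=122: acc |= 122<<0 -> acc=122 shift=7
  byte[3]=0xC0 cont=1 payload=0x40=64: acc |= 64<<7 -> acc=8314 shift=14
  byte[4]=0x2A cont=0 payload=0x2A=42: acc |= 42<<14 -> acc=696442 shift=21 [end]
Varint 3: bytes[2:5] = FA C0 2A -> value 696442 (3 byte(s))
  byte[5]=0xD9 cont=1 payload=0x59=89: acc |= 89<<0 -> acc=89 shift=7
  byte[6]=0x71 cont=0 payload=0x71=113: acc |= 113<<7 -> acc=14553 shift=14 [end]
Varint 4: bytes[5:7] = D9 71 -> value 14553 (2 byte(s))
  byte[7]=0x54 cont=0 payload=0x54=84: acc |= 84<<0 -> acc=84 shift=7 [end]
Varint 5: bytes[7:8] = 54 -> value 84 (1 byte(s))
  byte[8]=0x39 cont=0 payload=0x39=57: acc |= 57<<0 -> acc=57 shift=7 [end]
Varint 6: bytes[8:9] = 39 -> value 57 (1 byte(s))

Answer: 7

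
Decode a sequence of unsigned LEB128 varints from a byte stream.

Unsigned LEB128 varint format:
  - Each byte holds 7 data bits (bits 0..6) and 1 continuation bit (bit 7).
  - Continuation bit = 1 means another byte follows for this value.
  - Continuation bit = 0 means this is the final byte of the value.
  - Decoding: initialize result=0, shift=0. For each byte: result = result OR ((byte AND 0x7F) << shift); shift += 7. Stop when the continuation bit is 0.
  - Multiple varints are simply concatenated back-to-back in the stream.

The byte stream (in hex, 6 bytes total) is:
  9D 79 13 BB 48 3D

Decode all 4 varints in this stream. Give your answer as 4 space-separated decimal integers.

Answer: 15517 19 9275 61

Derivation:
  byte[0]=0x9D cont=1 payload=0x1D=29: acc |= 29<<0 -> acc=29 shift=7
  byte[1]=0x79 cont=0 payload=0x79=121: acc |= 121<<7 -> acc=15517 shift=14 [end]
Varint 1: bytes[0:2] = 9D 79 -> value 15517 (2 byte(s))
  byte[2]=0x13 cont=0 payload=0x13=19: acc |= 19<<0 -> acc=19 shift=7 [end]
Varint 2: bytes[2:3] = 13 -> value 19 (1 byte(s))
  byte[3]=0xBB cont=1 payload=0x3B=59: acc |= 59<<0 -> acc=59 shift=7
  byte[4]=0x48 cont=0 payload=0x48=72: acc |= 72<<7 -> acc=9275 shift=14 [end]
Varint 3: bytes[3:5] = BB 48 -> value 9275 (2 byte(s))
  byte[5]=0x3D cont=0 payload=0x3D=61: acc |= 61<<0 -> acc=61 shift=7 [end]
Varint 4: bytes[5:6] = 3D -> value 61 (1 byte(s))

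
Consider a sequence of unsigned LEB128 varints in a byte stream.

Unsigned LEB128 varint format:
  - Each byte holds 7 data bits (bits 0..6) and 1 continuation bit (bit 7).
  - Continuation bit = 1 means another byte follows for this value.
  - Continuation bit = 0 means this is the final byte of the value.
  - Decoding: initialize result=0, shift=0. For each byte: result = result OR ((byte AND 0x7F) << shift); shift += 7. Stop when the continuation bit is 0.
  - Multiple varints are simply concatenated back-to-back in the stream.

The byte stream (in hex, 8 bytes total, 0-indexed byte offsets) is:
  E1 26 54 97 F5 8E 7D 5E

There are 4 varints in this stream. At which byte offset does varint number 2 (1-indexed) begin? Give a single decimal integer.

Answer: 2

Derivation:
  byte[0]=0xE1 cont=1 payload=0x61=97: acc |= 97<<0 -> acc=97 shift=7
  byte[1]=0x26 cont=0 payload=0x26=38: acc |= 38<<7 -> acc=4961 shift=14 [end]
Varint 1: bytes[0:2] = E1 26 -> value 4961 (2 byte(s))
  byte[2]=0x54 cont=0 payload=0x54=84: acc |= 84<<0 -> acc=84 shift=7 [end]
Varint 2: bytes[2:3] = 54 -> value 84 (1 byte(s))
  byte[3]=0x97 cont=1 payload=0x17=23: acc |= 23<<0 -> acc=23 shift=7
  byte[4]=0xF5 cont=1 payload=0x75=117: acc |= 117<<7 -> acc=14999 shift=14
  byte[5]=0x8E cont=1 payload=0x0E=14: acc |= 14<<14 -> acc=244375 shift=21
  byte[6]=0x7D cont=0 payload=0x7D=125: acc |= 125<<21 -> acc=262388375 shift=28 [end]
Varint 3: bytes[3:7] = 97 F5 8E 7D -> value 262388375 (4 byte(s))
  byte[7]=0x5E cont=0 payload=0x5E=94: acc |= 94<<0 -> acc=94 shift=7 [end]
Varint 4: bytes[7:8] = 5E -> value 94 (1 byte(s))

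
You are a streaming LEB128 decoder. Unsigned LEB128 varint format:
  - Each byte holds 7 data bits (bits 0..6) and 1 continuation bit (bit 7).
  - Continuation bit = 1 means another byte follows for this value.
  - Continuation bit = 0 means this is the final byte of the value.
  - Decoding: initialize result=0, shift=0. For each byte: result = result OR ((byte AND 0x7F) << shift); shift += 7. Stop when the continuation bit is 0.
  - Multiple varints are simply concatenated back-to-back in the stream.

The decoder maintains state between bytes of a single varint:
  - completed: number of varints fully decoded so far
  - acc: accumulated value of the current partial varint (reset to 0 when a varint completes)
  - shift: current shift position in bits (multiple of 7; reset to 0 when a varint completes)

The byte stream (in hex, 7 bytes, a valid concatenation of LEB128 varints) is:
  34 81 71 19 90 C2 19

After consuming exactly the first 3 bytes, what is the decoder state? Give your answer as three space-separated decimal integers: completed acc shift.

Answer: 2 0 0

Derivation:
byte[0]=0x34 cont=0 payload=0x34: varint #1 complete (value=52); reset -> completed=1 acc=0 shift=0
byte[1]=0x81 cont=1 payload=0x01: acc |= 1<<0 -> completed=1 acc=1 shift=7
byte[2]=0x71 cont=0 payload=0x71: varint #2 complete (value=14465); reset -> completed=2 acc=0 shift=0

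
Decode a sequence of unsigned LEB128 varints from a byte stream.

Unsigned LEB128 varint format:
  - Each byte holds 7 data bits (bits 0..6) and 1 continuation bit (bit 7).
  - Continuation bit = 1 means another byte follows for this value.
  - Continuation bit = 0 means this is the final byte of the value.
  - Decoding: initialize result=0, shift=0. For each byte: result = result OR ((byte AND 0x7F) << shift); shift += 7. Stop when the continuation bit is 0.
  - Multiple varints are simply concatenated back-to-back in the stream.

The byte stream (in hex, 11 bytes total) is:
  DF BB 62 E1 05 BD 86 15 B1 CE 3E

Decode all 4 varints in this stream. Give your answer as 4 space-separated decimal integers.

  byte[0]=0xDF cont=1 payload=0x5F=95: acc |= 95<<0 -> acc=95 shift=7
  byte[1]=0xBB cont=1 payload=0x3B=59: acc |= 59<<7 -> acc=7647 shift=14
  byte[2]=0x62 cont=0 payload=0x62=98: acc |= 98<<14 -> acc=1613279 shift=21 [end]
Varint 1: bytes[0:3] = DF BB 62 -> value 1613279 (3 byte(s))
  byte[3]=0xE1 cont=1 payload=0x61=97: acc |= 97<<0 -> acc=97 shift=7
  byte[4]=0x05 cont=0 payload=0x05=5: acc |= 5<<7 -> acc=737 shift=14 [end]
Varint 2: bytes[3:5] = E1 05 -> value 737 (2 byte(s))
  byte[5]=0xBD cont=1 payload=0x3D=61: acc |= 61<<0 -> acc=61 shift=7
  byte[6]=0x86 cont=1 payload=0x06=6: acc |= 6<<7 -> acc=829 shift=14
  byte[7]=0x15 cont=0 payload=0x15=21: acc |= 21<<14 -> acc=344893 shift=21 [end]
Varint 3: bytes[5:8] = BD 86 15 -> value 344893 (3 byte(s))
  byte[8]=0xB1 cont=1 payload=0x31=49: acc |= 49<<0 -> acc=49 shift=7
  byte[9]=0xCE cont=1 payload=0x4E=78: acc |= 78<<7 -> acc=10033 shift=14
  byte[10]=0x3E cont=0 payload=0x3E=62: acc |= 62<<14 -> acc=1025841 shift=21 [end]
Varint 4: bytes[8:11] = B1 CE 3E -> value 1025841 (3 byte(s))

Answer: 1613279 737 344893 1025841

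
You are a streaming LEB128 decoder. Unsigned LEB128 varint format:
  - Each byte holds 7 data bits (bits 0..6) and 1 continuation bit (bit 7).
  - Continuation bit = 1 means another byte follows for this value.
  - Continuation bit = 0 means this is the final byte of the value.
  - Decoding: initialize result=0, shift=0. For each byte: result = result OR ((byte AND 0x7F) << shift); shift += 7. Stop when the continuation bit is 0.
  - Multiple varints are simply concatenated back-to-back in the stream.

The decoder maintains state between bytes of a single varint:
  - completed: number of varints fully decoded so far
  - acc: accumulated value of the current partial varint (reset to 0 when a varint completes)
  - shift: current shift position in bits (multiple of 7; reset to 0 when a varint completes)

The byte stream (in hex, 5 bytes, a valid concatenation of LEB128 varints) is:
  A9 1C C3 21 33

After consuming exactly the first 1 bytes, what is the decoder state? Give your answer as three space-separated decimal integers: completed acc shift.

byte[0]=0xA9 cont=1 payload=0x29: acc |= 41<<0 -> completed=0 acc=41 shift=7

Answer: 0 41 7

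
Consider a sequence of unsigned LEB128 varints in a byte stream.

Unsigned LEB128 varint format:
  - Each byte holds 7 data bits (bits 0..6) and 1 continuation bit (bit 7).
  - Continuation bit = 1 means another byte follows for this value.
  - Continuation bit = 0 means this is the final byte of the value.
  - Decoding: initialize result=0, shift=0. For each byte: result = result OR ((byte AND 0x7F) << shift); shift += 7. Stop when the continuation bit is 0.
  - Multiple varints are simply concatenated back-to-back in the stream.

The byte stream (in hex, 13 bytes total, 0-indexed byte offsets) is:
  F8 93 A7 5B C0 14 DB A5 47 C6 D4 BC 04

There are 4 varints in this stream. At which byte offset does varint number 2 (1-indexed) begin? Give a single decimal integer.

Answer: 4

Derivation:
  byte[0]=0xF8 cont=1 payload=0x78=120: acc |= 120<<0 -> acc=120 shift=7
  byte[1]=0x93 cont=1 payload=0x13=19: acc |= 19<<7 -> acc=2552 shift=14
  byte[2]=0xA7 cont=1 payload=0x27=39: acc |= 39<<14 -> acc=641528 shift=21
  byte[3]=0x5B cont=0 payload=0x5B=91: acc |= 91<<21 -> acc=191482360 shift=28 [end]
Varint 1: bytes[0:4] = F8 93 A7 5B -> value 191482360 (4 byte(s))
  byte[4]=0xC0 cont=1 payload=0x40=64: acc |= 64<<0 -> acc=64 shift=7
  byte[5]=0x14 cont=0 payload=0x14=20: acc |= 20<<7 -> acc=2624 shift=14 [end]
Varint 2: bytes[4:6] = C0 14 -> value 2624 (2 byte(s))
  byte[6]=0xDB cont=1 payload=0x5B=91: acc |= 91<<0 -> acc=91 shift=7
  byte[7]=0xA5 cont=1 payload=0x25=37: acc |= 37<<7 -> acc=4827 shift=14
  byte[8]=0x47 cont=0 payload=0x47=71: acc |= 71<<14 -> acc=1168091 shift=21 [end]
Varint 3: bytes[6:9] = DB A5 47 -> value 1168091 (3 byte(s))
  byte[9]=0xC6 cont=1 payload=0x46=70: acc |= 70<<0 -> acc=70 shift=7
  byte[10]=0xD4 cont=1 payload=0x54=84: acc |= 84<<7 -> acc=10822 shift=14
  byte[11]=0xBC cont=1 payload=0x3C=60: acc |= 60<<14 -> acc=993862 shift=21
  byte[12]=0x04 cont=0 payload=0x04=4: acc |= 4<<21 -> acc=9382470 shift=28 [end]
Varint 4: bytes[9:13] = C6 D4 BC 04 -> value 9382470 (4 byte(s))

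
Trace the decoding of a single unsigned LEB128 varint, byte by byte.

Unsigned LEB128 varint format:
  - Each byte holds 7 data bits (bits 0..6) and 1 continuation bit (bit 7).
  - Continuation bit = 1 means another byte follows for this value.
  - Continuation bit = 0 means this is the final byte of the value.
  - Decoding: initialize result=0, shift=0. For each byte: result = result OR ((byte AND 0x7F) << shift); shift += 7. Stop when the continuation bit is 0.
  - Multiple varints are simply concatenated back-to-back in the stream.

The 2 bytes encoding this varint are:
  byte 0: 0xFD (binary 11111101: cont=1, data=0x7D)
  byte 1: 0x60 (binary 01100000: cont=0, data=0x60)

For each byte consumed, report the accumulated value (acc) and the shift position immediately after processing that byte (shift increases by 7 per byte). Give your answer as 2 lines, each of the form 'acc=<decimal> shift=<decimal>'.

byte 0=0xFD: payload=0x7D=125, contrib = 125<<0 = 125; acc -> 125, shift -> 7
byte 1=0x60: payload=0x60=96, contrib = 96<<7 = 12288; acc -> 12413, shift -> 14

Answer: acc=125 shift=7
acc=12413 shift=14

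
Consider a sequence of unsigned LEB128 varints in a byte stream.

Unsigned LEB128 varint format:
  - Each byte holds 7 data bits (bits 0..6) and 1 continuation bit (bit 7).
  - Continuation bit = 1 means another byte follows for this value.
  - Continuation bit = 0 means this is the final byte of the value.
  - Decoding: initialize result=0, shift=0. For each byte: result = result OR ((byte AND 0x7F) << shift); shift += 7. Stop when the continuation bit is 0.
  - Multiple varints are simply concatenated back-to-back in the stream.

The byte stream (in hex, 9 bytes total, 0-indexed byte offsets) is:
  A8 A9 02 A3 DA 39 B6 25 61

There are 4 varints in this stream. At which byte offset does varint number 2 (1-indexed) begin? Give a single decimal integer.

  byte[0]=0xA8 cont=1 payload=0x28=40: acc |= 40<<0 -> acc=40 shift=7
  byte[1]=0xA9 cont=1 payload=0x29=41: acc |= 41<<7 -> acc=5288 shift=14
  byte[2]=0x02 cont=0 payload=0x02=2: acc |= 2<<14 -> acc=38056 shift=21 [end]
Varint 1: bytes[0:3] = A8 A9 02 -> value 38056 (3 byte(s))
  byte[3]=0xA3 cont=1 payload=0x23=35: acc |= 35<<0 -> acc=35 shift=7
  byte[4]=0xDA cont=1 payload=0x5A=90: acc |= 90<<7 -> acc=11555 shift=14
  byte[5]=0x39 cont=0 payload=0x39=57: acc |= 57<<14 -> acc=945443 shift=21 [end]
Varint 2: bytes[3:6] = A3 DA 39 -> value 945443 (3 byte(s))
  byte[6]=0xB6 cont=1 payload=0x36=54: acc |= 54<<0 -> acc=54 shift=7
  byte[7]=0x25 cont=0 payload=0x25=37: acc |= 37<<7 -> acc=4790 shift=14 [end]
Varint 3: bytes[6:8] = B6 25 -> value 4790 (2 byte(s))
  byte[8]=0x61 cont=0 payload=0x61=97: acc |= 97<<0 -> acc=97 shift=7 [end]
Varint 4: bytes[8:9] = 61 -> value 97 (1 byte(s))

Answer: 3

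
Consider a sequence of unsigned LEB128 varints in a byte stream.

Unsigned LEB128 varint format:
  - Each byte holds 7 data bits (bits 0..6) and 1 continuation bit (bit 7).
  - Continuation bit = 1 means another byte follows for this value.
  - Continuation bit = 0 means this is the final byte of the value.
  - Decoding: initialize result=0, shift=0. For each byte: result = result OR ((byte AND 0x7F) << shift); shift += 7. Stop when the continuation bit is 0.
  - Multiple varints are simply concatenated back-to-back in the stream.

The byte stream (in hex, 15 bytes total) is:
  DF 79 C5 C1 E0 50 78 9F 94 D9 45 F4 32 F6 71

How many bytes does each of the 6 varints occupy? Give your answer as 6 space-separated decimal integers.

Answer: 2 4 1 4 2 2

Derivation:
  byte[0]=0xDF cont=1 payload=0x5F=95: acc |= 95<<0 -> acc=95 shift=7
  byte[1]=0x79 cont=0 payload=0x79=121: acc |= 121<<7 -> acc=15583 shift=14 [end]
Varint 1: bytes[0:2] = DF 79 -> value 15583 (2 byte(s))
  byte[2]=0xC5 cont=1 payload=0x45=69: acc |= 69<<0 -> acc=69 shift=7
  byte[3]=0xC1 cont=1 payload=0x41=65: acc |= 65<<7 -> acc=8389 shift=14
  byte[4]=0xE0 cont=1 payload=0x60=96: acc |= 96<<14 -> acc=1581253 shift=21
  byte[5]=0x50 cont=0 payload=0x50=80: acc |= 80<<21 -> acc=169353413 shift=28 [end]
Varint 2: bytes[2:6] = C5 C1 E0 50 -> value 169353413 (4 byte(s))
  byte[6]=0x78 cont=0 payload=0x78=120: acc |= 120<<0 -> acc=120 shift=7 [end]
Varint 3: bytes[6:7] = 78 -> value 120 (1 byte(s))
  byte[7]=0x9F cont=1 payload=0x1F=31: acc |= 31<<0 -> acc=31 shift=7
  byte[8]=0x94 cont=1 payload=0x14=20: acc |= 20<<7 -> acc=2591 shift=14
  byte[9]=0xD9 cont=1 payload=0x59=89: acc |= 89<<14 -> acc=1460767 shift=21
  byte[10]=0x45 cont=0 payload=0x45=69: acc |= 69<<21 -> acc=146164255 shift=28 [end]
Varint 4: bytes[7:11] = 9F 94 D9 45 -> value 146164255 (4 byte(s))
  byte[11]=0xF4 cont=1 payload=0x74=116: acc |= 116<<0 -> acc=116 shift=7
  byte[12]=0x32 cont=0 payload=0x32=50: acc |= 50<<7 -> acc=6516 shift=14 [end]
Varint 5: bytes[11:13] = F4 32 -> value 6516 (2 byte(s))
  byte[13]=0xF6 cont=1 payload=0x76=118: acc |= 118<<0 -> acc=118 shift=7
  byte[14]=0x71 cont=0 payload=0x71=113: acc |= 113<<7 -> acc=14582 shift=14 [end]
Varint 6: bytes[13:15] = F6 71 -> value 14582 (2 byte(s))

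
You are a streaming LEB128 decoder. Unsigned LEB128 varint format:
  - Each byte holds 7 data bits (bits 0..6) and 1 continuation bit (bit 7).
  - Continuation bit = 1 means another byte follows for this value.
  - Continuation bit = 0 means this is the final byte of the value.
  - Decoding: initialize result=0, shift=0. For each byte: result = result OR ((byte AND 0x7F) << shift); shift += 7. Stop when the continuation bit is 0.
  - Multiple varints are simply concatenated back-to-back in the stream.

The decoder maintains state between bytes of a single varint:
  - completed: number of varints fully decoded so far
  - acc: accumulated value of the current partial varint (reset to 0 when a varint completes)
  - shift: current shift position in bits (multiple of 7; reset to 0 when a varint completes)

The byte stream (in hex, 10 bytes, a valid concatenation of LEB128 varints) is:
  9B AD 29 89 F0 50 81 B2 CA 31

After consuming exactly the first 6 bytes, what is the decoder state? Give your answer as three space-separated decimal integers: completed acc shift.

byte[0]=0x9B cont=1 payload=0x1B: acc |= 27<<0 -> completed=0 acc=27 shift=7
byte[1]=0xAD cont=1 payload=0x2D: acc |= 45<<7 -> completed=0 acc=5787 shift=14
byte[2]=0x29 cont=0 payload=0x29: varint #1 complete (value=677531); reset -> completed=1 acc=0 shift=0
byte[3]=0x89 cont=1 payload=0x09: acc |= 9<<0 -> completed=1 acc=9 shift=7
byte[4]=0xF0 cont=1 payload=0x70: acc |= 112<<7 -> completed=1 acc=14345 shift=14
byte[5]=0x50 cont=0 payload=0x50: varint #2 complete (value=1325065); reset -> completed=2 acc=0 shift=0

Answer: 2 0 0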